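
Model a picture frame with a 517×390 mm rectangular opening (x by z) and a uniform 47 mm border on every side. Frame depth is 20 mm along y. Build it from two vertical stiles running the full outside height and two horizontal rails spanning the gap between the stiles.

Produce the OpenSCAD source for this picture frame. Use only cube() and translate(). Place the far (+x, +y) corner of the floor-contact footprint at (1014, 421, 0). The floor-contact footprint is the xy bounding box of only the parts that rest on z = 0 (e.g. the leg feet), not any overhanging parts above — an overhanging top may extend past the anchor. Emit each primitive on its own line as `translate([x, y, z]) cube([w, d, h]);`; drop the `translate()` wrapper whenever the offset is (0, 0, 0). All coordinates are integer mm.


translate([403, 401, 0]) cube([47, 20, 484]);
translate([967, 401, 0]) cube([47, 20, 484]);
translate([450, 401, 0]) cube([517, 20, 47]);
translate([450, 401, 437]) cube([517, 20, 47]);


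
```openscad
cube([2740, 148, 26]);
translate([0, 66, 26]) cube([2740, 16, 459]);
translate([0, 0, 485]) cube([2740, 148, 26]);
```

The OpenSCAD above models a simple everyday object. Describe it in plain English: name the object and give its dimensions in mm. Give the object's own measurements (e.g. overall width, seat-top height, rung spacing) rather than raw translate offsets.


An I-beam lying along x, 2740 mm long. Overall section height 511 mm. Two flanges 148 mm wide (y) and 26 mm thick, one on the floor and one at the top; a web 16 mm thick runs between them, centred on the flange width.


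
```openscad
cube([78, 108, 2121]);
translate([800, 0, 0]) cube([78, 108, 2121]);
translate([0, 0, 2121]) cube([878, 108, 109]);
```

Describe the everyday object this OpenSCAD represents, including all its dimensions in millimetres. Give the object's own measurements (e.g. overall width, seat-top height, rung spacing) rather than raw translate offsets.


A door frame. The clear opening is 722 mm wide and 2121 mm high. Two 78 mm wide jambs, 108 mm deep, stand either side of the opening from the floor to the top of the opening. A 109 mm thick head sits across the top of both jambs, spanning the full outside width of the frame.


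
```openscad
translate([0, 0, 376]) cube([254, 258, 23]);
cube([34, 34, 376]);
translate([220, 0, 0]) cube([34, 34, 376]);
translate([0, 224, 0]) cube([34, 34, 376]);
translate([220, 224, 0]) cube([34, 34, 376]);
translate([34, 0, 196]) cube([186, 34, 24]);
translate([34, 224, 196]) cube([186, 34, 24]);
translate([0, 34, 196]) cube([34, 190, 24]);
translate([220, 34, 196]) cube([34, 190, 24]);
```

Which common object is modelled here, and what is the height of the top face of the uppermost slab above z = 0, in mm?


A stool. The seat height is 399 mm.

A 254×258×23 slab at z = 376 on four corner posts — a stool. The seat top is 376 + 23 = 399 mm.


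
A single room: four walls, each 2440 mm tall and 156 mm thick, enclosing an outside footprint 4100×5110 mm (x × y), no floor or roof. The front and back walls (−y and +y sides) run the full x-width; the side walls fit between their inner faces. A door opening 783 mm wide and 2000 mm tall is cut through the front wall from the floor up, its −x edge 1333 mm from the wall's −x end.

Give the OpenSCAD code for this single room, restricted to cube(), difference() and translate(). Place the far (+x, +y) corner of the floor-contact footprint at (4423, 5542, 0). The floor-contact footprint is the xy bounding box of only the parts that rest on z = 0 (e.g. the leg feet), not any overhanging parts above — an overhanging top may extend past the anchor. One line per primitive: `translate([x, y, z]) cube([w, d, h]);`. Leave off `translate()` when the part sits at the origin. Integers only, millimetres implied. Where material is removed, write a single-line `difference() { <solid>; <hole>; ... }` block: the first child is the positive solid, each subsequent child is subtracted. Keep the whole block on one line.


difference() { translate([323, 432, 0]) cube([4100, 156, 2440]); translate([1656, 432, 0]) cube([783, 156, 2000]); }
translate([323, 5386, 0]) cube([4100, 156, 2440]);
translate([323, 588, 0]) cube([156, 4798, 2440]);
translate([4267, 588, 0]) cube([156, 4798, 2440]);


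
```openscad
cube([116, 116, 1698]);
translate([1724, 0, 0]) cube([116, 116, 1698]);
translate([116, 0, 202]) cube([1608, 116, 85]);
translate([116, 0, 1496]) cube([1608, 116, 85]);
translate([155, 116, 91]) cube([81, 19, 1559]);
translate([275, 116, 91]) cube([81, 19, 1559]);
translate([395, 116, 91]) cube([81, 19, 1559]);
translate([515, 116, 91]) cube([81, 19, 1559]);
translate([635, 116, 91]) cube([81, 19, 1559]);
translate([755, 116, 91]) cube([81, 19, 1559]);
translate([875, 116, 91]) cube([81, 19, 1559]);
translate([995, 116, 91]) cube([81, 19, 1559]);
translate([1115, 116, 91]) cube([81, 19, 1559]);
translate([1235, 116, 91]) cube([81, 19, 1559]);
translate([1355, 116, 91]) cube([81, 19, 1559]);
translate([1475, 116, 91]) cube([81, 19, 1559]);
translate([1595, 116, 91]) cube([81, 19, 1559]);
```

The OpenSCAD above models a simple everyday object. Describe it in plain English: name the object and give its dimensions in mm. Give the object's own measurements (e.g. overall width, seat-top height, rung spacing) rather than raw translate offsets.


A fence section. Two 116×116 mm posts, 1698 mm tall, stand on the floor with a clear span of 1608 mm between their inner faces. Two horizontal rails of 116×85 mm section span the gap between the posts with their undersides at z = 202 mm and z = 1496 mm, flush with the posts' −y face. 13 pickets, each 81 mm wide, 19 mm thick and 1559 mm tall, are fixed to the +y face of the rails with their bottoms at z = 91 mm, spaced across the span with a 39 mm gap after the −x post and between neighbouring pickets, with 48 mm left before the +x post.


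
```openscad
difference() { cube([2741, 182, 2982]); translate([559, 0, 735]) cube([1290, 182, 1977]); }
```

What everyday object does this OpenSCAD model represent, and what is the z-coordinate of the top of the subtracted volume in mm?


A wall with a window opening. The window head height is 2712 mm.

A wall with a rectangular opening subtracted — a window. Sill at z = 735, opening 1977 mm tall, so the head is at 735 + 1977 = 2712 mm.


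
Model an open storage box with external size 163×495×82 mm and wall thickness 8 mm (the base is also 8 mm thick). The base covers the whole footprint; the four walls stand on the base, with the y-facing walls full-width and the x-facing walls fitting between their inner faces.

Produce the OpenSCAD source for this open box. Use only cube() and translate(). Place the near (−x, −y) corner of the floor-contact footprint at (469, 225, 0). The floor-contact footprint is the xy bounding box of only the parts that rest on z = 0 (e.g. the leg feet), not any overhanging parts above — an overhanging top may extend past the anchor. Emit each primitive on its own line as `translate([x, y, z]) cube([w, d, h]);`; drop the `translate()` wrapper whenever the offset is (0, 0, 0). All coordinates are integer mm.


translate([469, 225, 0]) cube([163, 495, 8]);
translate([469, 225, 8]) cube([163, 8, 74]);
translate([469, 712, 8]) cube([163, 8, 74]);
translate([469, 233, 8]) cube([8, 479, 74]);
translate([624, 233, 8]) cube([8, 479, 74]);


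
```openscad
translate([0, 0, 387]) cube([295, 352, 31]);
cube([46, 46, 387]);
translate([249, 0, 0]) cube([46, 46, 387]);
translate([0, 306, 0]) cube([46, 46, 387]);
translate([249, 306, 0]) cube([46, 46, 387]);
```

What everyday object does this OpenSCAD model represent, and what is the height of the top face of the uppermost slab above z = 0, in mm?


A stool. The seat height is 418 mm.

A 295×352×31 slab at z = 387 on four corner posts — a stool. The seat top is 387 + 31 = 418 mm.


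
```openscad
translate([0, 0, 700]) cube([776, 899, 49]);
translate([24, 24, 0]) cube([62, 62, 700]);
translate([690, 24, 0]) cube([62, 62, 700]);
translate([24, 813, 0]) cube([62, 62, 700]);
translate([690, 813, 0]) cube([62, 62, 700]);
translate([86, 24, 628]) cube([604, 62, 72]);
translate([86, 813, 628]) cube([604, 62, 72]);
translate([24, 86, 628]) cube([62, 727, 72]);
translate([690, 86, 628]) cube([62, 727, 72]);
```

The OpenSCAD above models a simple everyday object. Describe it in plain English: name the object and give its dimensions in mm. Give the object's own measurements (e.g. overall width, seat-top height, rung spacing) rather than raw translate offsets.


A table: top 776 mm (x) × 899 mm (y), 49 mm thick, upper face at z = 749 mm, on four 62×62 mm square legs, each inset 24 mm from the nearest pair of top edges from z = 0 to the bottom of the top. Four apron rails, 62 mm thick and 72 mm tall, run between adjacent legs with their top edges flush with the underside of the top and their outer faces flush with the legs' outer faces.


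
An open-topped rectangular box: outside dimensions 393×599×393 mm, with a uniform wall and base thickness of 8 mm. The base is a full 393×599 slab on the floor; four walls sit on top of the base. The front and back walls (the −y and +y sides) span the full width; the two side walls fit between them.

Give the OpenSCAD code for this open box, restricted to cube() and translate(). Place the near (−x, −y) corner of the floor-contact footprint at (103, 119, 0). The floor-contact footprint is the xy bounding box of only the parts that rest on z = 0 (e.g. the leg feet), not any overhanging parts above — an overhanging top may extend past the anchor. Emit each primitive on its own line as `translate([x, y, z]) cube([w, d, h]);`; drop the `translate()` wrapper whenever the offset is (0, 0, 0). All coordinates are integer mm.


translate([103, 119, 0]) cube([393, 599, 8]);
translate([103, 119, 8]) cube([393, 8, 385]);
translate([103, 710, 8]) cube([393, 8, 385]);
translate([103, 127, 8]) cube([8, 583, 385]);
translate([488, 127, 8]) cube([8, 583, 385]);


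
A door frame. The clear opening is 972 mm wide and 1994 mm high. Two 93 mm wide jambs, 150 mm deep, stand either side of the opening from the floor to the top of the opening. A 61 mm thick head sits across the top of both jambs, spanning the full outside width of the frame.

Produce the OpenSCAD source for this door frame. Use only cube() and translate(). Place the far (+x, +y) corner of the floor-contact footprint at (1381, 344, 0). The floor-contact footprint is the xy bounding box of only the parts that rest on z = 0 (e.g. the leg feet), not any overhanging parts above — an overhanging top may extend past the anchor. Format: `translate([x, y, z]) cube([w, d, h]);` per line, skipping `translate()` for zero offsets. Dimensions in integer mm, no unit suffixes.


translate([223, 194, 0]) cube([93, 150, 1994]);
translate([1288, 194, 0]) cube([93, 150, 1994]);
translate([223, 194, 1994]) cube([1158, 150, 61]);


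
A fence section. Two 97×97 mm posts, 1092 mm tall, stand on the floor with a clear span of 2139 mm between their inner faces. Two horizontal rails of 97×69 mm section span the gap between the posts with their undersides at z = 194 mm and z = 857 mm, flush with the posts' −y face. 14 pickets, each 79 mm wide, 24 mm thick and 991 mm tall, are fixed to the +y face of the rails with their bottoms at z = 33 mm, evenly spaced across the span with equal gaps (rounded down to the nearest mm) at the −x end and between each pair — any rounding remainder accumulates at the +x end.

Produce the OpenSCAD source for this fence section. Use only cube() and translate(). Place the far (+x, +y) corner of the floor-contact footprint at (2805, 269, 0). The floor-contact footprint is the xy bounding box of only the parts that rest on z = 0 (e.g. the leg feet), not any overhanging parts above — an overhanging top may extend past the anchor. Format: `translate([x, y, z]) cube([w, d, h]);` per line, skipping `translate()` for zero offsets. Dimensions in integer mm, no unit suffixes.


translate([472, 172, 0]) cube([97, 97, 1092]);
translate([2708, 172, 0]) cube([97, 97, 1092]);
translate([569, 172, 194]) cube([2139, 97, 69]);
translate([569, 172, 857]) cube([2139, 97, 69]);
translate([637, 269, 33]) cube([79, 24, 991]);
translate([784, 269, 33]) cube([79, 24, 991]);
translate([931, 269, 33]) cube([79, 24, 991]);
translate([1078, 269, 33]) cube([79, 24, 991]);
translate([1225, 269, 33]) cube([79, 24, 991]);
translate([1372, 269, 33]) cube([79, 24, 991]);
translate([1519, 269, 33]) cube([79, 24, 991]);
translate([1666, 269, 33]) cube([79, 24, 991]);
translate([1813, 269, 33]) cube([79, 24, 991]);
translate([1960, 269, 33]) cube([79, 24, 991]);
translate([2107, 269, 33]) cube([79, 24, 991]);
translate([2254, 269, 33]) cube([79, 24, 991]);
translate([2401, 269, 33]) cube([79, 24, 991]);
translate([2548, 269, 33]) cube([79, 24, 991]);


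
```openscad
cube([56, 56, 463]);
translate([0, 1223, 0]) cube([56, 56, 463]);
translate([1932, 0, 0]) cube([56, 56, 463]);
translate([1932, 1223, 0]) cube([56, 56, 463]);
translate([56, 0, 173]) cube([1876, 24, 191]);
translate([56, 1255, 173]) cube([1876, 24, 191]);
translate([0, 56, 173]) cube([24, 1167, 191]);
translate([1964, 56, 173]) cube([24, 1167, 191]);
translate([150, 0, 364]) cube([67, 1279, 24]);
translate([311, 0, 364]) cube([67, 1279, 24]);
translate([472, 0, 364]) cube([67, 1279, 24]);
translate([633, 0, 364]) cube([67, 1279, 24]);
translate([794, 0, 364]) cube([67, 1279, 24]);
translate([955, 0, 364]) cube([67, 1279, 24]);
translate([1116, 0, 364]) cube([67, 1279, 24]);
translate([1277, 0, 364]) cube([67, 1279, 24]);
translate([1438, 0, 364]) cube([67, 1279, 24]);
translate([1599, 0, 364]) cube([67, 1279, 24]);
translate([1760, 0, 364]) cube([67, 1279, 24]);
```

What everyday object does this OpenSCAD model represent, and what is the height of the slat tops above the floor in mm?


A bed frame. The slat-top height is 388 mm.

Four posts, four rails, and a row of slats — a bed frame. Slats sit on the rails at z = 173 + 191 = 364; with slat thickness 24, the top is 388 mm.


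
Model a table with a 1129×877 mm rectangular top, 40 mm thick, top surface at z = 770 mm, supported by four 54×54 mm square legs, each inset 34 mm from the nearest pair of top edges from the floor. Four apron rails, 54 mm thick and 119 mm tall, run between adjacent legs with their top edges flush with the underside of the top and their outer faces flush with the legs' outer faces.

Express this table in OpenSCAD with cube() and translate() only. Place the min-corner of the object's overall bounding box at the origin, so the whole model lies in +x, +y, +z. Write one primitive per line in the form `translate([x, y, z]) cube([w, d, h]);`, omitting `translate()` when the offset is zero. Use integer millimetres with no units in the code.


// leg_h = 770 - 40 = 730
// apron z = 730 - 119 = 611
translate([0, 0, 730]) cube([1129, 877, 40]);
translate([34, 34, 0]) cube([54, 54, 730]);
translate([1041, 34, 0]) cube([54, 54, 730]);
translate([34, 789, 0]) cube([54, 54, 730]);
translate([1041, 789, 0]) cube([54, 54, 730]);
translate([88, 34, 611]) cube([953, 54, 119]);
translate([88, 789, 611]) cube([953, 54, 119]);
translate([34, 88, 611]) cube([54, 701, 119]);
translate([1041, 88, 611]) cube([54, 701, 119]);


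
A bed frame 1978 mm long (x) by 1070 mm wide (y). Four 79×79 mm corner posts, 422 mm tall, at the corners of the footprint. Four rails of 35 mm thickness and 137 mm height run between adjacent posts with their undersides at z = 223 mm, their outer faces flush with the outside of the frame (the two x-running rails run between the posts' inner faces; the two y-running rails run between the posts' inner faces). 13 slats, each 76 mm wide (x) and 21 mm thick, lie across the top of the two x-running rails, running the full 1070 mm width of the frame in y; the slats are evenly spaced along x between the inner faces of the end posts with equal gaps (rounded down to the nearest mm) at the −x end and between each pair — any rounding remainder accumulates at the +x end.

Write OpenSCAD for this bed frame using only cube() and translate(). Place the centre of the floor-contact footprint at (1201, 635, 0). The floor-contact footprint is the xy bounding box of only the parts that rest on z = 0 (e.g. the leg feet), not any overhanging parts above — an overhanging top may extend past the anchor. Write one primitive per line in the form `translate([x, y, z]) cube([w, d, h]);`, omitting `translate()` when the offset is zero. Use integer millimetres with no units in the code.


// slat z = rail_z + rail_h = 223 + 137 = 360
// slat gap = ⌊(1820 − 13·76) / 14⌋ = 59
translate([212, 100, 0]) cube([79, 79, 422]);
translate([212, 1091, 0]) cube([79, 79, 422]);
translate([2111, 100, 0]) cube([79, 79, 422]);
translate([2111, 1091, 0]) cube([79, 79, 422]);
translate([291, 100, 223]) cube([1820, 35, 137]);
translate([291, 1135, 223]) cube([1820, 35, 137]);
translate([212, 179, 223]) cube([35, 912, 137]);
translate([2155, 179, 223]) cube([35, 912, 137]);
translate([350, 100, 360]) cube([76, 1070, 21]);
translate([485, 100, 360]) cube([76, 1070, 21]);
translate([620, 100, 360]) cube([76, 1070, 21]);
translate([755, 100, 360]) cube([76, 1070, 21]);
translate([890, 100, 360]) cube([76, 1070, 21]);
translate([1025, 100, 360]) cube([76, 1070, 21]);
translate([1160, 100, 360]) cube([76, 1070, 21]);
translate([1295, 100, 360]) cube([76, 1070, 21]);
translate([1430, 100, 360]) cube([76, 1070, 21]);
translate([1565, 100, 360]) cube([76, 1070, 21]);
translate([1700, 100, 360]) cube([76, 1070, 21]);
translate([1835, 100, 360]) cube([76, 1070, 21]);
translate([1970, 100, 360]) cube([76, 1070, 21]);


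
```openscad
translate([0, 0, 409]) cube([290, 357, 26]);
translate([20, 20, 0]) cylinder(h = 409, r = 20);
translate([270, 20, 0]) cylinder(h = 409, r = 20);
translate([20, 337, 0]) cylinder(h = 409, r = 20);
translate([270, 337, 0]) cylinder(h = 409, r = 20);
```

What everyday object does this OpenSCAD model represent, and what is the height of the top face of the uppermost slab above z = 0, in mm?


A stool. The seat height is 435 mm.

A 290×357×26 slab at z = 409 on four corner cylinders — a stool. The seat top is 409 + 26 = 435 mm.


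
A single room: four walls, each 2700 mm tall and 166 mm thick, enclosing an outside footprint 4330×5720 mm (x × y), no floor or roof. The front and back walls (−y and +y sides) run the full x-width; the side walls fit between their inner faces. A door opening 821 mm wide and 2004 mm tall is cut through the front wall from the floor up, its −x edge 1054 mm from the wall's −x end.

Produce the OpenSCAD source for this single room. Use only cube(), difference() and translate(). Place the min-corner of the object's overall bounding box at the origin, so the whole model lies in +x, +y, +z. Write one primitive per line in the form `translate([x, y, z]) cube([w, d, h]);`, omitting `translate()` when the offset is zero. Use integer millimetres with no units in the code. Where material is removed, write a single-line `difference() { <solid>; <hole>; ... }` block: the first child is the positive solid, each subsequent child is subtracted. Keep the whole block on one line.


difference() { cube([4330, 166, 2700]); translate([1054, 0, 0]) cube([821, 166, 2004]); }
translate([0, 5554, 0]) cube([4330, 166, 2700]);
translate([0, 166, 0]) cube([166, 5388, 2700]);
translate([4164, 166, 0]) cube([166, 5388, 2700]);


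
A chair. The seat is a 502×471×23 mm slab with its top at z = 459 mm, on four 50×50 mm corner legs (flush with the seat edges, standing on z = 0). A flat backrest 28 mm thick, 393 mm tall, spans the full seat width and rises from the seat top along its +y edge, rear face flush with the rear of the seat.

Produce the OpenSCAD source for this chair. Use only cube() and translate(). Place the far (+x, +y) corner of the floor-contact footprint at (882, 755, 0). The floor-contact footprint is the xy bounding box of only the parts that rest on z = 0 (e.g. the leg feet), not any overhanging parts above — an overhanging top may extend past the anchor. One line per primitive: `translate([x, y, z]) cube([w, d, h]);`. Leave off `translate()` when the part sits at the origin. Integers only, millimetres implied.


// leg_h = 459 - 23 = 436
translate([380, 284, 436]) cube([502, 471, 23]);
translate([380, 284, 0]) cube([50, 50, 436]);
translate([832, 284, 0]) cube([50, 50, 436]);
translate([380, 705, 0]) cube([50, 50, 436]);
translate([832, 705, 0]) cube([50, 50, 436]);
translate([380, 727, 459]) cube([502, 28, 393]);


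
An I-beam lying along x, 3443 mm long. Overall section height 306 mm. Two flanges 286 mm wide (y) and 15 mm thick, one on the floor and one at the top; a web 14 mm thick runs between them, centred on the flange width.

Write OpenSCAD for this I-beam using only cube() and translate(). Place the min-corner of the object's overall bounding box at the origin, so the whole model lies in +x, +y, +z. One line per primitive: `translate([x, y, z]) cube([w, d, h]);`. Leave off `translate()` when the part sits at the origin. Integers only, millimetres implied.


cube([3443, 286, 15]);
translate([0, 136, 15]) cube([3443, 14, 276]);
translate([0, 0, 291]) cube([3443, 286, 15]);


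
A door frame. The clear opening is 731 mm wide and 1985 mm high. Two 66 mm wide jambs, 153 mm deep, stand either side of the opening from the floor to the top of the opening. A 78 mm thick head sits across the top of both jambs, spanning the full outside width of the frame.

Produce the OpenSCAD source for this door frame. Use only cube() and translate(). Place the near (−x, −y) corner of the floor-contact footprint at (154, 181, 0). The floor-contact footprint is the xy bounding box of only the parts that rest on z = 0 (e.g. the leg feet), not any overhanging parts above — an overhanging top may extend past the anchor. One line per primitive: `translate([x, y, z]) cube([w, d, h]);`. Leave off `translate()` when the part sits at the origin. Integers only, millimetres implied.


translate([154, 181, 0]) cube([66, 153, 1985]);
translate([951, 181, 0]) cube([66, 153, 1985]);
translate([154, 181, 1985]) cube([863, 153, 78]);


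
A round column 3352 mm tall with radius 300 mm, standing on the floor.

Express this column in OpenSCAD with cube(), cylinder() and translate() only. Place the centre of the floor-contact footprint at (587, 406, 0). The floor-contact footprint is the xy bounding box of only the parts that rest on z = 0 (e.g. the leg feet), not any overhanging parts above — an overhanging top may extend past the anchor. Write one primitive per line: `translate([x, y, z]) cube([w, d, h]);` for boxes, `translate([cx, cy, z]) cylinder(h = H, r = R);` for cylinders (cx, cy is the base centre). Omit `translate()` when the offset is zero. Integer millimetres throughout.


translate([587, 406, 0]) cylinder(h = 3352, r = 300);


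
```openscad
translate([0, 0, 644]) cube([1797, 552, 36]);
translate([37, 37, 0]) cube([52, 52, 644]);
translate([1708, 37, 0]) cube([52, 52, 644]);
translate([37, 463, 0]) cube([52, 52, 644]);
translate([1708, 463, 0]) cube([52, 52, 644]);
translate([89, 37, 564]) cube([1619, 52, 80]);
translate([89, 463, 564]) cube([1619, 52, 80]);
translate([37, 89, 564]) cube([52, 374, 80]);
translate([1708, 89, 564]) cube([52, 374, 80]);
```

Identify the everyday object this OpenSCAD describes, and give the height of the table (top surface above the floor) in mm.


A table. The table height is 680 mm.

A 1797×552×36 slab sits at z = 644 on four 52 mm square posts — a table. The top surface is at 644 + 36 = 680 mm.


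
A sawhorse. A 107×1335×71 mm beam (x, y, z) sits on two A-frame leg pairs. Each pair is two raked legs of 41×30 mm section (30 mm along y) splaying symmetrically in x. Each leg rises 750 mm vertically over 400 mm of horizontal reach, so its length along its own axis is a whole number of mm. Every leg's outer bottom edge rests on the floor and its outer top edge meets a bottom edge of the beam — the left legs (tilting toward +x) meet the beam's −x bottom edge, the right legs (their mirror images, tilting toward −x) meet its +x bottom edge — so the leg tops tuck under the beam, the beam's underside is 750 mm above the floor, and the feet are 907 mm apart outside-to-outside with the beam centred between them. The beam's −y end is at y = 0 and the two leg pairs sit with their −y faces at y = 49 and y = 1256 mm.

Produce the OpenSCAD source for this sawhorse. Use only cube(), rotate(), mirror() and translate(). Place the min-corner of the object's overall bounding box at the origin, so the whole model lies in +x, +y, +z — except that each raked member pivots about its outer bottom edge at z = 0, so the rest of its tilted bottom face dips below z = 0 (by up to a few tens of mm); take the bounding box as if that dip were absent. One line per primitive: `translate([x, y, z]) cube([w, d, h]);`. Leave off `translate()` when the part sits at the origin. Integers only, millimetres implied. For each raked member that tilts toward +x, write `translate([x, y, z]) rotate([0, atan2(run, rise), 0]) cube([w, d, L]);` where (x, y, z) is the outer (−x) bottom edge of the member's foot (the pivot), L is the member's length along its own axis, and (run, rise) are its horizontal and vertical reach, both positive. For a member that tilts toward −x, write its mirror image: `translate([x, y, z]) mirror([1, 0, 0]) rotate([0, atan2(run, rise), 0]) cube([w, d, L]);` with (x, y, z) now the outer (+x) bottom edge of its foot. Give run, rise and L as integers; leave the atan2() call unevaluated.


// leg length = √(400² + 750²) = 850
// right-leg outer foot x = 2·400 + 107 = 907
// beam min-corner = (400, 0, 750)
translate([400, 0, 750]) cube([107, 1335, 71]);
translate([0, 49, 0]) rotate([0, atan2(400, 750), 0]) cube([41, 30, 850]);
translate([907, 49, 0]) mirror([1, 0, 0]) rotate([0, atan2(400, 750), 0]) cube([41, 30, 850]);
translate([0, 1256, 0]) rotate([0, atan2(400, 750), 0]) cube([41, 30, 850]);
translate([907, 1256, 0]) mirror([1, 0, 0]) rotate([0, atan2(400, 750), 0]) cube([41, 30, 850]);


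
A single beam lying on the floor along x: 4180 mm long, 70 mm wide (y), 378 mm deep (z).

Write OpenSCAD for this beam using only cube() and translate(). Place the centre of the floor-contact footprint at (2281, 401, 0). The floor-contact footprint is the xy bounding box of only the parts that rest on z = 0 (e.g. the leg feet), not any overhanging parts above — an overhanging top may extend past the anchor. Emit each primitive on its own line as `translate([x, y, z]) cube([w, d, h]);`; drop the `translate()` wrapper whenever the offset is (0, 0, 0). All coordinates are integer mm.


translate([191, 366, 0]) cube([4180, 70, 378]);


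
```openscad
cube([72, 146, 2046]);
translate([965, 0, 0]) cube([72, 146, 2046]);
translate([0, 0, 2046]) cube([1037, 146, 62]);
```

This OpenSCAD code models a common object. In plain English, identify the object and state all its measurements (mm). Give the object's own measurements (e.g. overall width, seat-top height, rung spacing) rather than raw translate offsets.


A door frame. The clear opening is 893 mm wide and 2046 mm high. Two 72 mm wide jambs, 146 mm deep, stand either side of the opening from the floor to the top of the opening. A 62 mm thick head sits across the top of both jambs, spanning the full outside width of the frame.


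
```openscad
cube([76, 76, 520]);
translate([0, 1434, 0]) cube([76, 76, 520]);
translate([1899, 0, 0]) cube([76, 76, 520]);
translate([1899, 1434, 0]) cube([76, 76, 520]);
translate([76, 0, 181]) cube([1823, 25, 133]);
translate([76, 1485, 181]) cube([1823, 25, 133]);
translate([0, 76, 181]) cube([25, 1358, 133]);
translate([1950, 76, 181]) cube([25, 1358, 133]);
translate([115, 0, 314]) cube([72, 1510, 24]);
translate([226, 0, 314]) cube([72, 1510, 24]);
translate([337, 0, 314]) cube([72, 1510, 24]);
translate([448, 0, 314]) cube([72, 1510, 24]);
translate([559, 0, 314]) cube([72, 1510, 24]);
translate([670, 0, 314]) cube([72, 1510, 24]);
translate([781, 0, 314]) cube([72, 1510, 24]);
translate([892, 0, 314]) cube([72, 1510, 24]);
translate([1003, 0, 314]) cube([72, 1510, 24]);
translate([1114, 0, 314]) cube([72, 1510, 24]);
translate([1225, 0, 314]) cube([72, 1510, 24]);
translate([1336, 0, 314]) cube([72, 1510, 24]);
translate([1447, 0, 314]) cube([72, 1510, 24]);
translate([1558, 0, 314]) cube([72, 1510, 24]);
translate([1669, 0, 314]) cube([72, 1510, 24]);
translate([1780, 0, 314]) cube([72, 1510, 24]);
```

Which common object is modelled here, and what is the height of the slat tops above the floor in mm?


A bed frame. The slat-top height is 338 mm.

Four posts, four rails, and a row of slats — a bed frame. Slats sit on the rails at z = 181 + 133 = 314; with slat thickness 24, the top is 338 mm.


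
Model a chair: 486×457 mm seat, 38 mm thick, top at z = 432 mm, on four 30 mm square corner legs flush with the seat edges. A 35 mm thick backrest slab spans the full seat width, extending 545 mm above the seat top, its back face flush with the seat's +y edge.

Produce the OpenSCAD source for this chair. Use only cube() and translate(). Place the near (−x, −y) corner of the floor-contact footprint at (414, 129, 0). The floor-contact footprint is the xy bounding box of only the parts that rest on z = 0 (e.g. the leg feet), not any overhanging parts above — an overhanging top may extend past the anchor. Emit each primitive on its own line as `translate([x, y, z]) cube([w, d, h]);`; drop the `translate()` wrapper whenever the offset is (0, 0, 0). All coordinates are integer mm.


// leg_h = 432 - 38 = 394
translate([414, 129, 394]) cube([486, 457, 38]);
translate([414, 129, 0]) cube([30, 30, 394]);
translate([870, 129, 0]) cube([30, 30, 394]);
translate([414, 556, 0]) cube([30, 30, 394]);
translate([870, 556, 0]) cube([30, 30, 394]);
translate([414, 551, 432]) cube([486, 35, 545]);


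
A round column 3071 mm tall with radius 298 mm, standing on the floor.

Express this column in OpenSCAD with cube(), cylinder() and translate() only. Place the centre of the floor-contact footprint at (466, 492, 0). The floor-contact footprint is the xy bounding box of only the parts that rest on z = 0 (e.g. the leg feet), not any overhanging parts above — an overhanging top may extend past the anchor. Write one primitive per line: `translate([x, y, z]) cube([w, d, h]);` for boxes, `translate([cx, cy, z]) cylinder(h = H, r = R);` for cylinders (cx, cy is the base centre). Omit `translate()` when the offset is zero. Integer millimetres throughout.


translate([466, 492, 0]) cylinder(h = 3071, r = 298);


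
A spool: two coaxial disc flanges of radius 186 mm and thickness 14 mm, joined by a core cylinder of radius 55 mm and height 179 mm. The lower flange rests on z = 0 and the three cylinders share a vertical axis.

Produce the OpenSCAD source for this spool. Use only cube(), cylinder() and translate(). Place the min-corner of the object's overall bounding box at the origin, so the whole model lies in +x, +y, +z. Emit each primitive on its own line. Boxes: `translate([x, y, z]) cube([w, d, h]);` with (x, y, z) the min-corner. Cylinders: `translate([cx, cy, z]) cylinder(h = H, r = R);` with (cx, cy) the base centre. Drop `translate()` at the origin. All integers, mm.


translate([186, 186, 0]) cylinder(h = 14, r = 186);
translate([186, 186, 14]) cylinder(h = 179, r = 55);
translate([186, 186, 193]) cylinder(h = 14, r = 186);


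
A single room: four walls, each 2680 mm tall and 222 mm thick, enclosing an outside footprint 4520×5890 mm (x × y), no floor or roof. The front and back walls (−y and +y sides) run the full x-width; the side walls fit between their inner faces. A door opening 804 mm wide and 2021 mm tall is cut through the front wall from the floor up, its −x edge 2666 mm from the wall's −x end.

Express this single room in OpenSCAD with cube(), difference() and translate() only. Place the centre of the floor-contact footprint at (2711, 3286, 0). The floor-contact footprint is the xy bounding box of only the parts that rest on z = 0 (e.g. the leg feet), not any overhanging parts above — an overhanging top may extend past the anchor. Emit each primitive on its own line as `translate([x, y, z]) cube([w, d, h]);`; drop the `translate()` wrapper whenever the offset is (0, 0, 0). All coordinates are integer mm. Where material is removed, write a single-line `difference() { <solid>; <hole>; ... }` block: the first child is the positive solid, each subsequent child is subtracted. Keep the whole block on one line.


difference() { translate([451, 341, 0]) cube([4520, 222, 2680]); translate([3117, 341, 0]) cube([804, 222, 2021]); }
translate([451, 6009, 0]) cube([4520, 222, 2680]);
translate([451, 563, 0]) cube([222, 5446, 2680]);
translate([4749, 563, 0]) cube([222, 5446, 2680]);


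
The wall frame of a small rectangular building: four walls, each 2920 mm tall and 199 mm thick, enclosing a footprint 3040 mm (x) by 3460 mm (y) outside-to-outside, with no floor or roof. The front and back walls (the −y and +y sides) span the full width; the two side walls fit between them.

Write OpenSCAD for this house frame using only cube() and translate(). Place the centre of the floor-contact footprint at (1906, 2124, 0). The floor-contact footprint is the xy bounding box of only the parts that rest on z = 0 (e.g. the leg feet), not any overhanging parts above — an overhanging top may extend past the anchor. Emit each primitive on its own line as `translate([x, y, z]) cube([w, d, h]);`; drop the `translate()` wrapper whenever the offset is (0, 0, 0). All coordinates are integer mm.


translate([386, 394, 0]) cube([3040, 199, 2920]);
translate([386, 3655, 0]) cube([3040, 199, 2920]);
translate([386, 593, 0]) cube([199, 3062, 2920]);
translate([3227, 593, 0]) cube([199, 3062, 2920]);


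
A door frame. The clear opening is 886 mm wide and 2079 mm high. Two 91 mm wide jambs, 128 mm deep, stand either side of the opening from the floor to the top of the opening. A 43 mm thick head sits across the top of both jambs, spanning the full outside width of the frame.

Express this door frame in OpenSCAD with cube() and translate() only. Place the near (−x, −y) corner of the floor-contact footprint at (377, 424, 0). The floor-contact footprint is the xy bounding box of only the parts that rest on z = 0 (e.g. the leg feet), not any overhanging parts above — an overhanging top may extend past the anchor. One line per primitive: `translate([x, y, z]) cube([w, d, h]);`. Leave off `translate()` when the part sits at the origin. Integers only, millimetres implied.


translate([377, 424, 0]) cube([91, 128, 2079]);
translate([1354, 424, 0]) cube([91, 128, 2079]);
translate([377, 424, 2079]) cube([1068, 128, 43]);


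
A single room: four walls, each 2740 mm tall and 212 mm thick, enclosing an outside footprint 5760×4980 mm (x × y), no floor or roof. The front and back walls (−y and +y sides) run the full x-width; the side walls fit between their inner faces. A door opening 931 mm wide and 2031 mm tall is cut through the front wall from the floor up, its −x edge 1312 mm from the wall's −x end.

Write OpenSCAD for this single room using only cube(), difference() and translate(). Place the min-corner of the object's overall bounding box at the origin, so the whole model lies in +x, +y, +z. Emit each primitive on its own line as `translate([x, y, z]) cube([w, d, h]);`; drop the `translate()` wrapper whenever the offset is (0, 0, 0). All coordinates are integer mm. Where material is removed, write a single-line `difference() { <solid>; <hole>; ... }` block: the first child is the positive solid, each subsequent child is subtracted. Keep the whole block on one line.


difference() { cube([5760, 212, 2740]); translate([1312, 0, 0]) cube([931, 212, 2031]); }
translate([0, 4768, 0]) cube([5760, 212, 2740]);
translate([0, 212, 0]) cube([212, 4556, 2740]);
translate([5548, 212, 0]) cube([212, 4556, 2740]);


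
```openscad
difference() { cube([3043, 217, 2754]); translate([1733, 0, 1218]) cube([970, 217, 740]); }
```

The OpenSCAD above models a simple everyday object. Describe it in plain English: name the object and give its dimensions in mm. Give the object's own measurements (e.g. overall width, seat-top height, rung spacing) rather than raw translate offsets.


A wall 3043 mm long (x), 217 mm thick (y), 2754 mm tall, with a rectangular window opening cut through it. The opening is 970 mm wide and 740 mm tall; its sill is at z = 1218 mm and its near (−x) edge is 1733 mm from the wall's −x end. The opening passes through the full wall thickness.


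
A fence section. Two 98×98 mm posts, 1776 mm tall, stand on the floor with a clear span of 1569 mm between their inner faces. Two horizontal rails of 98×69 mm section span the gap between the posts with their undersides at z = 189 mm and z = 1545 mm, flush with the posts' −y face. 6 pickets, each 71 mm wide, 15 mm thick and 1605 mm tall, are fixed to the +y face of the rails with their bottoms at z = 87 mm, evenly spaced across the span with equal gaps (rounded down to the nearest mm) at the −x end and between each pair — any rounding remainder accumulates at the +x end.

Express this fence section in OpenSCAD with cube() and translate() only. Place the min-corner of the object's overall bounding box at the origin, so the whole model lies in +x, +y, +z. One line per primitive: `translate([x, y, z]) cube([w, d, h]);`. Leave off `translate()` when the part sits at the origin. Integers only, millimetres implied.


cube([98, 98, 1776]);
translate([1667, 0, 0]) cube([98, 98, 1776]);
translate([98, 0, 189]) cube([1569, 98, 69]);
translate([98, 0, 1545]) cube([1569, 98, 69]);
translate([261, 98, 87]) cube([71, 15, 1605]);
translate([495, 98, 87]) cube([71, 15, 1605]);
translate([729, 98, 87]) cube([71, 15, 1605]);
translate([963, 98, 87]) cube([71, 15, 1605]);
translate([1197, 98, 87]) cube([71, 15, 1605]);
translate([1431, 98, 87]) cube([71, 15, 1605]);


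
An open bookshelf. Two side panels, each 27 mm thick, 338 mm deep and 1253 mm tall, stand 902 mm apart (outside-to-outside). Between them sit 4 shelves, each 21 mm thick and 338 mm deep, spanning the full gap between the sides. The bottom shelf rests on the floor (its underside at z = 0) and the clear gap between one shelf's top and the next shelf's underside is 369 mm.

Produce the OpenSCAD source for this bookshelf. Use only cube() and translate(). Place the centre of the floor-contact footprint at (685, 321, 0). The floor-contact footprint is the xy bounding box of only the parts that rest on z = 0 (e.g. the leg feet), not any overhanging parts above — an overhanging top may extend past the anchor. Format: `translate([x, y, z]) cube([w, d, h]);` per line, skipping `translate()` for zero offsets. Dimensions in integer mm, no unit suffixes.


translate([234, 152, 0]) cube([27, 338, 1253]);
translate([1109, 152, 0]) cube([27, 338, 1253]);
translate([261, 152, 0]) cube([848, 338, 21]);
translate([261, 152, 390]) cube([848, 338, 21]);
translate([261, 152, 780]) cube([848, 338, 21]);
translate([261, 152, 1170]) cube([848, 338, 21]);


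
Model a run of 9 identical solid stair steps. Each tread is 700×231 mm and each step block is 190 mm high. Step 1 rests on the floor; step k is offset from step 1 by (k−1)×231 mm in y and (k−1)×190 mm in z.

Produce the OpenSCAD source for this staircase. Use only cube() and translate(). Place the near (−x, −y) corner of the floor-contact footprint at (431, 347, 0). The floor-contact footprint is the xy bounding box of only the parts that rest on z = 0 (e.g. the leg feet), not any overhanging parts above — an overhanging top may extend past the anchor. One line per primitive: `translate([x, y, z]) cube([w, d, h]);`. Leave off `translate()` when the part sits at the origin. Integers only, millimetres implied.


translate([431, 347, 0]) cube([700, 231, 190]);
translate([431, 578, 190]) cube([700, 231, 190]);
translate([431, 809, 380]) cube([700, 231, 190]);
translate([431, 1040, 570]) cube([700, 231, 190]);
translate([431, 1271, 760]) cube([700, 231, 190]);
translate([431, 1502, 950]) cube([700, 231, 190]);
translate([431, 1733, 1140]) cube([700, 231, 190]);
translate([431, 1964, 1330]) cube([700, 231, 190]);
translate([431, 2195, 1520]) cube([700, 231, 190]);
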